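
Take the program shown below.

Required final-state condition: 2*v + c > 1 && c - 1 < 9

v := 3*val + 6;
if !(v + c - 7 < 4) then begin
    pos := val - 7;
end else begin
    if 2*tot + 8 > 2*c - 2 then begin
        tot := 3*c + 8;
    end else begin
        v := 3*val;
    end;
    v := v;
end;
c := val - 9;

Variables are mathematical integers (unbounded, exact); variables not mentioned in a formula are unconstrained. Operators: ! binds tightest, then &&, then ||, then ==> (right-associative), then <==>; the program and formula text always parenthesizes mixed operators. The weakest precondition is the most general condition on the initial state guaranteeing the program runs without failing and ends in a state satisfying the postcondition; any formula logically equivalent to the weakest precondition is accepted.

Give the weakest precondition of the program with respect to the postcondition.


Working backward. After the program, the postcondition 2*v + c > 1 && c - 1 < 9 must hold; in canonical form it is c + 2*v > 1 && c < 10.
Before c := val - 9: 2*v + val > 10 && val < 19
Then branch requires 2*v + val > 10 && val < 19; else branch requires (2*tot > 2*c - 10 ==> (2*v + val > 10 && val < 19)) && ((!(2*tot > 2*c - 10)) ==> (7*val > 10 && val < 19)).
Before the if: ((!(c + v < 11)) ==> (2*v + val > 10 && val < 19)) && (c + v < 11 ==> ((2*tot > 2*c - 10 ==> (2*v + val > 10 && val < 19)) && ((!(2*tot > 2*c - 10)) ==> (7*val > 10 && val < 19))))
Before v := 3*val + 6: ((!(c + 3*val < 5)) ==> (7*val > -2 && val < 19)) && (c + 3*val < 5 ==> ((2*tot > 2*c - 10 ==> (7*val > -2 && val < 19)) && ((!(2*tot > 2*c - 10)) ==> (7*val > 10 && val < 19))))
Answer: WP = ((!(c + 3*val < 5)) ==> (7*val > -2 && val < 19)) && (c + 3*val < 5 ==> ((2*tot > 2*c - 10 ==> (7*val > -2 && val < 19)) && ((!(2*tot > 2*c - 10)) ==> (7*val > 10 && val < 19))))


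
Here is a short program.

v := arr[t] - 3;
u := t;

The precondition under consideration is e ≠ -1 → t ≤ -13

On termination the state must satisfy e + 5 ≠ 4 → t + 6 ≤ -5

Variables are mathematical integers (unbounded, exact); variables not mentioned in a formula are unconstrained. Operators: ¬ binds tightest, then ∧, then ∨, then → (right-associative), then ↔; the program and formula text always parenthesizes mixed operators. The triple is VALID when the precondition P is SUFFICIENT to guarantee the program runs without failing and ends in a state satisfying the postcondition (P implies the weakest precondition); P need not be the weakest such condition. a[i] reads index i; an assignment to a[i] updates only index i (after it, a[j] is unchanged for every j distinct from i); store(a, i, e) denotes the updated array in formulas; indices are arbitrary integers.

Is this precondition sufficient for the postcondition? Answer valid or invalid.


Working backward. After the program, the postcondition e + 5 ≠ 4 → t + 6 ≤ -5 must hold; in canonical form it is e ≠ -1 → t ≤ -11.
Before u := t: e ≠ -1 → t ≤ -11
Before v := arr[t] - 3: e ≠ -1 → t ≤ -11
The weakest precondition is e ≠ -1 → t ≤ -11.
Check whether e ≠ -1 → t ≤ -13 implies it.
Every state satisfying the precondition satisfies the weakest precondition: the implication holds.
Answer: valid


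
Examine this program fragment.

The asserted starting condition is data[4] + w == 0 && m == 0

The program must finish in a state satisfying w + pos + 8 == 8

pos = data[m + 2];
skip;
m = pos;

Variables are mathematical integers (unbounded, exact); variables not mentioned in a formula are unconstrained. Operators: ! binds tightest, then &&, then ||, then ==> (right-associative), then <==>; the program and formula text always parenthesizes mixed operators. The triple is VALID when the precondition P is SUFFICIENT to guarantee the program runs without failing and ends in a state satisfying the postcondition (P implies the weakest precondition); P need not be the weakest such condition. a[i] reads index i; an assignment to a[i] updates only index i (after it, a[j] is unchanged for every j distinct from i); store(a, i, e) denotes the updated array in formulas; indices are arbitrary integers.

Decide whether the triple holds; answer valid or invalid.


Working backward. After the program, the postcondition w + pos + 8 == 8 must hold; in canonical form it is pos + w == 0.
Before m := pos: pos + w == 0
Before skip: pos + w == 0
Before pos := data[m + 2]: data[m + 2] + w == 0
The weakest precondition is data[m + 2] + w == 0.
Check whether data[4] + w == 0 && m == 0 implies it.
Countermodel: at the initial state data = {[2] = 1, [4] = 0, elsewhere 0}, m = 0, w = 0, the precondition holds but the weakest precondition fails.
Answer: invalid


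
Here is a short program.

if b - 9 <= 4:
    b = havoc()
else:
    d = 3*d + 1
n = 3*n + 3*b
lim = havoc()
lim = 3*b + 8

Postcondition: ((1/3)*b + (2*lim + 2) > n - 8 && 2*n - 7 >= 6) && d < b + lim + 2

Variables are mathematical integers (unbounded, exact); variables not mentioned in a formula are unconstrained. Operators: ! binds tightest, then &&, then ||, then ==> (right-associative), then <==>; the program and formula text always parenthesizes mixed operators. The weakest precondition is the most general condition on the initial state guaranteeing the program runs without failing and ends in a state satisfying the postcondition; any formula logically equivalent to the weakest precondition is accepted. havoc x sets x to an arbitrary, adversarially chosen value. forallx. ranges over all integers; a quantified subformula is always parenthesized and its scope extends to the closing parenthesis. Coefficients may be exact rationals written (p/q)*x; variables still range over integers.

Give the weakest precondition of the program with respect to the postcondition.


Working backward. After the program, the postcondition ((1/3)*b + (2*lim + 2) > n - 8 && 2*n - 7 >= 6) && d < b + lim + 2 must hold; in canonical form it is (1/3)*b + 2*lim > n - 10 && 2*n >= 13 && d < b + lim + 2.
Before lim := 3*b + 8: (19/3)*b > n - 26 && 2*n >= 13 && d < 4*b + 10
Before havoc lim: (19/3)*b > n - 26 && 2*n >= 13 && d < 4*b + 10
Before n := 3*n + 3*b: (10/3)*b > 3*n - 26 && 6*b + 6*n >= 13 && d < 4*b + 10
Then branch requires forall b_1. ((10/3)*b_1 > 3*n - 26 && 6*b_1 + 6*n >= 13 && d < 4*b_1 + 10); else branch requires (10/3)*b > 3*n - 26 && 6*b + 6*n >= 13 && 3*d < 4*b + 9.
Before the if: (b <= 13 ==> (forall b_1. ((10/3)*b_1 > 3*n - 26 && 6*b_1 + 6*n >= 13 && d < 4*b_1 + 10))) && ((!(b <= 13)) ==> ((10/3)*b > 3*n - 26 && 6*b + 6*n >= 13 && 3*d < 4*b + 9))
Answer: WP = (b <= 13 ==> (forall b_1. ((10/3)*b_1 > 3*n - 26 && 6*b_1 + 6*n >= 13 && d < 4*b_1 + 10))) && ((!(b <= 13)) ==> ((10/3)*b > 3*n - 26 && 6*b + 6*n >= 13 && 3*d < 4*b + 9))


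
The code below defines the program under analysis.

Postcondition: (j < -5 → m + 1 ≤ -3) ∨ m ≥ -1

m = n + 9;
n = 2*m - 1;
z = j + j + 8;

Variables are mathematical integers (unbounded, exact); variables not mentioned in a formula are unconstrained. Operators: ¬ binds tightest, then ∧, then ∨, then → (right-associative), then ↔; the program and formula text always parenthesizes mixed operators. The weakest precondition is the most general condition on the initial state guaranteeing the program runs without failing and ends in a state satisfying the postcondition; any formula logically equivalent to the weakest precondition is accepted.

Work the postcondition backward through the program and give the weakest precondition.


Working backward. After the program, the postcondition (j < -5 → m + 1 ≤ -3) ∨ m ≥ -1 must hold; in canonical form it is (j < -5 → m ≤ -4) ∨ m ≥ -1.
Before z := j + j + 8: (j < -5 → m ≤ -4) ∨ m ≥ -1
Before n := 2*m - 1: (j < -5 → m ≤ -4) ∨ m ≥ -1
Before m := n + 9: (j < -5 → n ≤ -13) ∨ n ≥ -10
Answer: WP = (j < -5 → n ≤ -13) ∨ n ≥ -10


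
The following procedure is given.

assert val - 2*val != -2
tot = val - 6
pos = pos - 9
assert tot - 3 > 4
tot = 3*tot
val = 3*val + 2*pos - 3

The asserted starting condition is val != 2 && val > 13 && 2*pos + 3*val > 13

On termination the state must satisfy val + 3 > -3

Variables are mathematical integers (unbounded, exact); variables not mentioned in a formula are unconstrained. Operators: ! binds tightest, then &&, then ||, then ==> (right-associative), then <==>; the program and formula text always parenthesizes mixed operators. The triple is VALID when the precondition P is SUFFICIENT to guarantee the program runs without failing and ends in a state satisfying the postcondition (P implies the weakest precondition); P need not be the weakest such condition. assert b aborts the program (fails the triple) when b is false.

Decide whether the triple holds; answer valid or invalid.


Working backward. After the program, the postcondition val + 3 > -3 must hold; in canonical form it is val > -6.
Before val := 3*val + 2*pos - 3: 2*pos + 3*val > -3
Before tot := 3*tot: 2*pos + 3*val > -3
Before assert tot - 3 > 4: tot > 7 && 2*pos + 3*val > -3
Before pos := pos - 9: tot > 7 && 2*pos + 3*val > 15
Before tot := val - 6: val > 13 && 2*pos + 3*val > 15
Before assert val - 2*val != -2: val != 2 && val > 13 && 2*pos + 3*val > 15
The weakest precondition is val != 2 && val > 13 && 2*pos + 3*val > 15.
Check whether val != 2 && val > 13 && 2*pos + 3*val > 13 implies it.
Countermodel: at the initial state pos = -15, val = 15, the precondition holds but the weakest precondition fails.
Answer: invalid


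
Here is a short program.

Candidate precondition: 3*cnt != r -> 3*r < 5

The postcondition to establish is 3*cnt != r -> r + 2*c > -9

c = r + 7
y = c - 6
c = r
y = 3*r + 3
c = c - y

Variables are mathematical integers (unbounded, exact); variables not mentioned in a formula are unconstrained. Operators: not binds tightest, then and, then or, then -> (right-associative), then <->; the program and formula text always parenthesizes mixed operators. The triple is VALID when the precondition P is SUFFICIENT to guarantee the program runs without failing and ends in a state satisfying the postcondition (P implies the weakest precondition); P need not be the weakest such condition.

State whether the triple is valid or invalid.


Working backward. After the program, the postcondition 3*cnt != r -> r + 2*c > -9 must hold; in canonical form it is 3*cnt != r -> 2*c + r > -9.
Before c := c - y: 3*cnt != r -> 2*c + r > 2*y - 9
Before y := 3*r + 3: 3*cnt != r -> 2*c > 5*r - 3
Before c := r: 3*cnt != r -> 3*r < 3
Before y := c - 6: 3*cnt != r -> 3*r < 3
Before c := r + 7: 3*cnt != r -> 3*r < 3
The weakest precondition is 3*cnt != r -> 3*r < 3.
Check whether 3*cnt != r -> 3*r < 5 implies it.
Countermodel: at the initial state cnt = 0, r = 1, the precondition holds but the weakest precondition fails.
Answer: invalid


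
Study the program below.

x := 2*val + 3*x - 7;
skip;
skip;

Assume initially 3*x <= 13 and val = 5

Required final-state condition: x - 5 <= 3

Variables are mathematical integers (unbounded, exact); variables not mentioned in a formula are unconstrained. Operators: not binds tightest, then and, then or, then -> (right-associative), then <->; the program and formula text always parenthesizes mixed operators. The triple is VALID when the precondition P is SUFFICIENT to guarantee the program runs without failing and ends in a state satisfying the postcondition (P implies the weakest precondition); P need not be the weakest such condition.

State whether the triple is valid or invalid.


Working backward. After the program, the postcondition x - 5 <= 3 must hold; in canonical form it is x <= 8.
Before skip: x <= 8
Before skip: x <= 8
Before x := 2*val + 3*x - 7: 2*val + 3*x <= 15
The weakest precondition is 2*val + 3*x <= 15.
Check whether 3*x <= 13 and val = 5 implies it.
Countermodel: at the initial state val = 5, x = 2, the precondition holds but the weakest precondition fails.
Answer: invalid


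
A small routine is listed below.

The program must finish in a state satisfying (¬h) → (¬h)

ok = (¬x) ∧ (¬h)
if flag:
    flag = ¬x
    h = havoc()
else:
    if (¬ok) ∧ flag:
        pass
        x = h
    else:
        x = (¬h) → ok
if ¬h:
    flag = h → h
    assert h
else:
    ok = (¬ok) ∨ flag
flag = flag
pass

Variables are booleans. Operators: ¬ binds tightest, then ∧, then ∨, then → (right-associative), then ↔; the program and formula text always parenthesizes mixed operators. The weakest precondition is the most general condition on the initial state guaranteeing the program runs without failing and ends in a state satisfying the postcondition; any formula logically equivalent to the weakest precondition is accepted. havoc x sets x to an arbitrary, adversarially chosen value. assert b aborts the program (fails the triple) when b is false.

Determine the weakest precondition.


Working backward. After the program, the postcondition (¬h) → (¬h) must hold; in canonical form it is true.
Before skip: true
Before flag := flag: true
Then branch requires h; else branch requires true.
Before the if: (¬h) → h
Then branch requires false; else branch requires (((¬ok) ∧ flag) → ((¬h) → h)) ∧ ((¬((¬ok) ∧ flag)) → ((¬h) → h)).
Before the if: (¬flag) ∧ ((¬flag) → ((((¬ok) ∧ flag) → ((¬h) → h)) ∧ ((¬((¬ok) ∧ flag)) → ((¬h) → h))))
Before ok := (¬x) ∧ (¬h): (¬flag) ∧ ((¬flag) → ((((¬((¬x) ∧ (¬h))) ∧ flag) → ((¬h) → h)) ∧ ((¬((¬((¬x) ∧ (¬h))) ∧ flag)) → ((¬h) → h))))
Answer: WP = (¬flag) ∧ ((¬flag) → ((((¬((¬x) ∧ (¬h))) ∧ flag) → ((¬h) → h)) ∧ ((¬((¬((¬x) ∧ (¬h))) ∧ flag)) → ((¬h) → h))))


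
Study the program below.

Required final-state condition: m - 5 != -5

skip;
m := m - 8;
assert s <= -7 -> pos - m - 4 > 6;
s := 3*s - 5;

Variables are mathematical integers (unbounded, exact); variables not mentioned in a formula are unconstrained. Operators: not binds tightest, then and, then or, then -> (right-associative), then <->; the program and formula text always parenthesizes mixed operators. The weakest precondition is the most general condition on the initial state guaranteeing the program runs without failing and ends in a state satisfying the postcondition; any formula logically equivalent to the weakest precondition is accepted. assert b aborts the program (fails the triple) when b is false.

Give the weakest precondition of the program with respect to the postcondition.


Working backward. After the program, the postcondition m - 5 != -5 must hold; in canonical form it is m != 0.
Before s := 3*s - 5: m != 0
Before assert s <= -7 -> pos - m - 4 > 6: (s <= -7 -> pos > m + 10) and m != 0
Before m := m - 8: (s <= -7 -> pos > m + 2) and m != 8
Before skip: (s <= -7 -> pos > m + 2) and m != 8
Answer: WP = (s <= -7 -> pos > m + 2) and m != 8


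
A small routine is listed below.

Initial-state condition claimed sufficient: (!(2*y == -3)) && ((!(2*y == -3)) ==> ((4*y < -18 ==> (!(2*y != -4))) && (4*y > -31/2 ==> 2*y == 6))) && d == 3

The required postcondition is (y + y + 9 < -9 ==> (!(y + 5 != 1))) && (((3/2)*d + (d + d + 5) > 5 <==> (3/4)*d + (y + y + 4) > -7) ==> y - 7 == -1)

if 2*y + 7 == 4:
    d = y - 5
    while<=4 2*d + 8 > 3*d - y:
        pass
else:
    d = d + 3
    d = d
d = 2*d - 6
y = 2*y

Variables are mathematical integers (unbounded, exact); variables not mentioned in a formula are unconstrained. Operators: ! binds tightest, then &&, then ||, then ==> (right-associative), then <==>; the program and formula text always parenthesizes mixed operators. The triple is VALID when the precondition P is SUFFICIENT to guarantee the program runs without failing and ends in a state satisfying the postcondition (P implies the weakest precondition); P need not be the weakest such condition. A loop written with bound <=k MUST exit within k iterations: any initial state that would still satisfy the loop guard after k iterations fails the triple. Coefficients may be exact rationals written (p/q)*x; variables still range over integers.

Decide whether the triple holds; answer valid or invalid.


Working backward. After the program, the postcondition (y + y + 9 < -9 ==> (!(y + 5 != 1))) && (((3/2)*d + (d + d + 5) > 5 <==> (3/4)*d + (y + y + 4) > -7) ==> y - 7 == -1) must hold; in canonical form it is (2*y < -18 ==> (!(y != -4))) && (((7/2)*d > 0 <==> (3/4)*d + 2*y > -11) ==> y == 6).
Before y := 2*y: (4*y < -18 ==> (!(2*y != -4))) && (((7/2)*d > 0 <==> (3/4)*d + 4*y > -11) ==> 2*y == 6)
Before d := 2*d - 6: (4*y < -18 ==> (!(2*y != -4))) && ((7*d > 21 <==> (3/2)*d + 4*y > -13/2) ==> 2*y == 6)
Then branch requires false; else branch requires (4*y < -18 ==> (!(2*y != -4))) && ((7*d > 0 <==> (3/2)*d + 4*y > -11) ==> 2*y == 6).
Before the if: (!(2*y == -3)) && ((!(2*y == -3)) ==> ((4*y < -18 ==> (!(2*y != -4))) && ((7*d > 0 <==> (3/2)*d + 4*y > -11) ==> 2*y == 6)))
The weakest precondition is (!(2*y == -3)) && ((!(2*y == -3)) ==> ((4*y < -18 ==> (!(2*y != -4))) && ((7*d > 0 <==> (3/2)*d + 4*y > -11) ==> 2*y == 6))).
Check whether (!(2*y == -3)) && ((!(2*y == -3)) ==> ((4*y < -18 ==> (!(2*y != -4))) && (4*y > -31/2 ==> 2*y == 6))) && d == 3 implies it.
Every state satisfying the precondition satisfies the weakest precondition: the implication holds.
Answer: valid


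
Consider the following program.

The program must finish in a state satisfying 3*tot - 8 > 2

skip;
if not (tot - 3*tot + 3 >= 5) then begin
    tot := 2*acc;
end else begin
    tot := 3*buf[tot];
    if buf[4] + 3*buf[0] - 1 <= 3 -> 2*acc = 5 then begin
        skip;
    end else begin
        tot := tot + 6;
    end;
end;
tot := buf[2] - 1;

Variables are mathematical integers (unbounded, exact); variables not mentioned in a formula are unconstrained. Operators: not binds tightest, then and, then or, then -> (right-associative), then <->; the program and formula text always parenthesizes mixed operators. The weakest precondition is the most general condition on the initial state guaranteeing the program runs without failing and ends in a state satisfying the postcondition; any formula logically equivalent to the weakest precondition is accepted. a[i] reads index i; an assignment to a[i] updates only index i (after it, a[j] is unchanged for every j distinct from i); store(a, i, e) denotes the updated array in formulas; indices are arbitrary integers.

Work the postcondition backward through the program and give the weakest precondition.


Working backward. After the program, the postcondition 3*tot - 8 > 2 must hold; in canonical form it is 3*tot > 10.
Before tot := buf[2] - 1: 3*buf[2] > 13
Then branch requires 3*buf[2] > 13; else branch requires ((3*buf[0] + buf[4] <= 4 -> 2*acc = 5) -> 3*buf[2] > 13) and ((not (3*buf[0] + buf[4] <= 4 -> 2*acc = 5)) -> 3*buf[2] > 13).
Before the if: ((not (2*tot <= -2)) -> 3*buf[2] > 13) and (2*tot <= -2 -> (((3*buf[0] + buf[4] <= 4 -> 2*acc = 5) -> 3*buf[2] > 13) and ((not (3*buf[0] + buf[4] <= 4 -> 2*acc = 5)) -> 3*buf[2] > 13)))
Before skip: ((not (2*tot <= -2)) -> 3*buf[2] > 13) and (2*tot <= -2 -> (((3*buf[0] + buf[4] <= 4 -> 2*acc = 5) -> 3*buf[2] > 13) and ((not (3*buf[0] + buf[4] <= 4 -> 2*acc = 5)) -> 3*buf[2] > 13)))
Answer: WP = ((not (2*tot <= -2)) -> 3*buf[2] > 13) and (2*tot <= -2 -> (((3*buf[0] + buf[4] <= 4 -> 2*acc = 5) -> 3*buf[2] > 13) and ((not (3*buf[0] + buf[4] <= 4 -> 2*acc = 5)) -> 3*buf[2] > 13)))


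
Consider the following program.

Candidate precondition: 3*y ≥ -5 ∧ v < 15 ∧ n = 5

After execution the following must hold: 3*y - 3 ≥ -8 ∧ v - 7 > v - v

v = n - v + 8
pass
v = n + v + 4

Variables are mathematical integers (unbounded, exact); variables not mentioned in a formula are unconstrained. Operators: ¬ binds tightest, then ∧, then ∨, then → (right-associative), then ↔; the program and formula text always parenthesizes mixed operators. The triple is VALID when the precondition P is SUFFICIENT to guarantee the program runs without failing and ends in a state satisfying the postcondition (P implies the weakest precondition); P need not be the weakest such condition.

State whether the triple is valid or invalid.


Working backward. After the program, the postcondition 3*y - 3 ≥ -8 ∧ v - 7 > v - v must hold; in canonical form it is 3*y ≥ -5 ∧ v > 7.
Before v := n + v + 4: 3*y ≥ -5 ∧ n + v > 3
Before skip: 3*y ≥ -5 ∧ n + v > 3
Before v := n - v + 8: 3*y ≥ -5 ∧ 2*n > v - 5
The weakest precondition is 3*y ≥ -5 ∧ 2*n > v - 5.
Check whether 3*y ≥ -5 ∧ v < 15 ∧ n = 5 implies it.
Every state satisfying the precondition satisfies the weakest precondition: the implication holds.
Answer: valid


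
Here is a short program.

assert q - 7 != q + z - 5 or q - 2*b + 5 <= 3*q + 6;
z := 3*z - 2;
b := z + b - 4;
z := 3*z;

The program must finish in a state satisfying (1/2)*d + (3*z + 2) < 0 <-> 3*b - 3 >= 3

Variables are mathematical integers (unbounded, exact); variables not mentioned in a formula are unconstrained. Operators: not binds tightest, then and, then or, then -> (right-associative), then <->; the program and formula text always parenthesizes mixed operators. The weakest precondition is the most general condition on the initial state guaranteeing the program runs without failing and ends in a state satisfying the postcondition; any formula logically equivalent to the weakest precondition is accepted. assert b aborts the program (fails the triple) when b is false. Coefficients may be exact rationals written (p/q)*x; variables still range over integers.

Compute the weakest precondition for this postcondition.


Working backward. After the program, the postcondition (1/2)*d + (3*z + 2) < 0 <-> 3*b - 3 >= 3 must hold; in canonical form it is (1/2)*d + 3*z < -2 <-> 3*b >= 6.
Before z := 3*z: (1/2)*d + 9*z < -2 <-> 3*b >= 6
Before b := z + b - 4: (1/2)*d + 9*z < -2 <-> 3*b + 3*z >= 18
Before z := 3*z - 2: (1/2)*d + 27*z < 16 <-> 3*b + 9*z >= 24
Before assert q - 7 != q + z - 5 or q - 2*b + 5 <= 3*q + 6: (z != -2 or 2*b + 2*q >= -1) and ((1/2)*d + 27*z < 16 <-> 3*b + 9*z >= 24)
Answer: WP = (z != -2 or 2*b + 2*q >= -1) and ((1/2)*d + 27*z < 16 <-> 3*b + 9*z >= 24)


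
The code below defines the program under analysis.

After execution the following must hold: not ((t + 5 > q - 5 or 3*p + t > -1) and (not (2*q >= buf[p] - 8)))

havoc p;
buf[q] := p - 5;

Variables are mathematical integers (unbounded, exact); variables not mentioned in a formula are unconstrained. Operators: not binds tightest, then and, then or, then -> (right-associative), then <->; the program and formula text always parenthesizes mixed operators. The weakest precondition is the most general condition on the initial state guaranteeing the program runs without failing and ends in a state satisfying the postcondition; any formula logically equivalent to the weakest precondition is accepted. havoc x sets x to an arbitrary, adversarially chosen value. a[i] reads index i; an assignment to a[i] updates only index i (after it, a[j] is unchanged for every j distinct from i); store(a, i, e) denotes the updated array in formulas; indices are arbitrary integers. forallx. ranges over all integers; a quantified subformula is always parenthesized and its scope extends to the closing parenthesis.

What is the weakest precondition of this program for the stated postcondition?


Working backward. After the program, the postcondition not ((t + 5 > q - 5 or 3*p + t > -1) and (not (2*q >= buf[p] - 8))) must hold; in canonical form it is not ((t > q - 10 or 3*p + t > -1) and (not (2*q >= buf[p] - 8))).
Before buf[q] := p - 5: not ((t > q - 10 or 3*p + t > -1) and (not (2*q >= store(buf, q, p - 5)[p] - 8)))
Before havoc p: forall p_1. (not ((t > q - 10 or 3*p_1 + t > -1) and (not (2*q >= store(buf, q, p_1 - 5)[p_1] - 8))))
Answer: WP = forall p_1. (not ((t > q - 10 or 3*p_1 + t > -1) and (not (2*q >= store(buf, q, p_1 - 5)[p_1] - 8))))


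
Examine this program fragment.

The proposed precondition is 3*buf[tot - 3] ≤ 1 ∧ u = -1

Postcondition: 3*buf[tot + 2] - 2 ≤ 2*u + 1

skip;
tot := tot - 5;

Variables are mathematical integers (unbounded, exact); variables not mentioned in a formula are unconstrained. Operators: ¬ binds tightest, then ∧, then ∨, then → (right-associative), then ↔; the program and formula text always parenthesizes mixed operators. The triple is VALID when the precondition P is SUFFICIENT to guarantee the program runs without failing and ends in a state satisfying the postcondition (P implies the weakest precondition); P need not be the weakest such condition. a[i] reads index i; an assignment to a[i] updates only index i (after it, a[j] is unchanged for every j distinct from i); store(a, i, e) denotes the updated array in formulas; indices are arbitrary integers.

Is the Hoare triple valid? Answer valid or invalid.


Working backward. After the program, the postcondition 3*buf[tot + 2] - 2 ≤ 2*u + 1 must hold; in canonical form it is 3*buf[tot + 2] ≤ 2*u + 3.
Before tot := tot - 5: 3*buf[tot - 3] ≤ 2*u + 3
Before skip: 3*buf[tot - 3] ≤ 2*u + 3
The weakest precondition is 3*buf[tot - 3] ≤ 2*u + 3.
Check whether 3*buf[tot - 3] ≤ 1 ∧ u = -1 implies it.
Every state satisfying the precondition satisfies the weakest precondition: the implication holds.
Answer: valid


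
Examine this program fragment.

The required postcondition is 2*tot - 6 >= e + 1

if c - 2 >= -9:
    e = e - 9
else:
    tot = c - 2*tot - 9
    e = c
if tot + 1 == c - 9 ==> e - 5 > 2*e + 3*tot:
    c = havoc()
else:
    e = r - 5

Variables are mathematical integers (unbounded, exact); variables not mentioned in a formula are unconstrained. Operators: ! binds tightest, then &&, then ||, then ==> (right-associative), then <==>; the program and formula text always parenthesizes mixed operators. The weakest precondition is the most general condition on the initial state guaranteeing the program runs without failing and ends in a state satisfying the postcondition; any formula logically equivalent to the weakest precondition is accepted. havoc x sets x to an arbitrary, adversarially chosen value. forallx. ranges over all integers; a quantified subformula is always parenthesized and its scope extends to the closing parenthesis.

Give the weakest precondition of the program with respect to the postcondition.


Working backward. After the program, the postcondition 2*tot - 6 >= e + 1 must hold; in canonical form it is 2*tot >= e + 7.
Then branch requires 2*tot >= e + 7; else branch requires 2*tot >= r + 2.
Before the if: ((tot == c - 10 ==> e + 3*tot < -5) ==> 2*tot >= e + 7) && ((!(tot == c - 10 ==> e + 3*tot < -5)) ==> 2*tot >= r + 2)
Then branch requires ((tot == c - 10 ==> e + 3*tot < 4) ==> 2*tot >= e - 2) && ((!(tot == c - 10 ==> e + 3*tot < 4)) ==> 2*tot >= r + 2); else branch requires ((2*tot == 1 ==> 4*c < 6*tot + 22) ==> c >= 4*tot + 25) && ((!(2*tot == 1 ==> 4*c < 6*tot + 22)) ==> 2*c >= r + 4*tot + 20).
Before the if: (c >= -7 ==> (((tot == c - 10 ==> e + 3*tot < 4) ==> 2*tot >= e - 2) && ((!(tot == c - 10 ==> e + 3*tot < 4)) ==> 2*tot >= r + 2))) && ((!(c >= -7)) ==> (((2*tot == 1 ==> 4*c < 6*tot + 22) ==> c >= 4*tot + 25) && ((!(2*tot == 1 ==> 4*c < 6*tot + 22)) ==> 2*c >= r + 4*tot + 20)))
Answer: WP = (c >= -7 ==> (((tot == c - 10 ==> e + 3*tot < 4) ==> 2*tot >= e - 2) && ((!(tot == c - 10 ==> e + 3*tot < 4)) ==> 2*tot >= r + 2))) && ((!(c >= -7)) ==> (((2*tot == 1 ==> 4*c < 6*tot + 22) ==> c >= 4*tot + 25) && ((!(2*tot == 1 ==> 4*c < 6*tot + 22)) ==> 2*c >= r + 4*tot + 20)))


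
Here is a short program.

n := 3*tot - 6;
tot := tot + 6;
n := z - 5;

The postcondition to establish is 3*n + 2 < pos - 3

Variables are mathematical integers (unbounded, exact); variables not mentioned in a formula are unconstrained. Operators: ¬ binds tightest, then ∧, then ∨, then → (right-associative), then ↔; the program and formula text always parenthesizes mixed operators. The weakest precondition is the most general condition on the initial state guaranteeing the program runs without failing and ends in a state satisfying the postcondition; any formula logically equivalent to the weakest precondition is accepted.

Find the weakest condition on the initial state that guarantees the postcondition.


Working backward. After the program, the postcondition 3*n + 2 < pos - 3 must hold; in canonical form it is 3*n < pos - 5.
Before n := z - 5: 3*z < pos + 10
Before tot := tot + 6: 3*z < pos + 10
Before n := 3*tot - 6: 3*z < pos + 10
Answer: WP = 3*z < pos + 10


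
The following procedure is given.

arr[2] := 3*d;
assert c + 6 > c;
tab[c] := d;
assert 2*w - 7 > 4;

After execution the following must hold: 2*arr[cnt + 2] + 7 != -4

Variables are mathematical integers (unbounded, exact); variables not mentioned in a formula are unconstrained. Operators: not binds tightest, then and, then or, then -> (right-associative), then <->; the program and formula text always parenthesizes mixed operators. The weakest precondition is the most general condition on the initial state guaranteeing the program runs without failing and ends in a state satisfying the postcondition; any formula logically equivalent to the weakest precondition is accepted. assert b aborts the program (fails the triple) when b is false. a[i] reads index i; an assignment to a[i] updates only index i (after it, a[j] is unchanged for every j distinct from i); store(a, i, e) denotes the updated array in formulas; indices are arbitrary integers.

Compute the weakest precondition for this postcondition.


Working backward. After the program, the postcondition 2*arr[cnt + 2] + 7 != -4 must hold; in canonical form it is 2*arr[cnt + 2] != -11.
Before assert 2*w - 7 > 4: 2*w > 11 and 2*arr[cnt + 2] != -11
Before tab[c] := d: 2*w > 11 and 2*arr[cnt + 2] != -11
Before assert c + 6 > c: 2*w > 11 and 2*arr[cnt + 2] != -11
Before arr[2] := 3*d: 2*w > 11 and 2*store(arr, 2, 3*d)[cnt + 2] != -11
Answer: WP = 2*w > 11 and 2*store(arr, 2, 3*d)[cnt + 2] != -11


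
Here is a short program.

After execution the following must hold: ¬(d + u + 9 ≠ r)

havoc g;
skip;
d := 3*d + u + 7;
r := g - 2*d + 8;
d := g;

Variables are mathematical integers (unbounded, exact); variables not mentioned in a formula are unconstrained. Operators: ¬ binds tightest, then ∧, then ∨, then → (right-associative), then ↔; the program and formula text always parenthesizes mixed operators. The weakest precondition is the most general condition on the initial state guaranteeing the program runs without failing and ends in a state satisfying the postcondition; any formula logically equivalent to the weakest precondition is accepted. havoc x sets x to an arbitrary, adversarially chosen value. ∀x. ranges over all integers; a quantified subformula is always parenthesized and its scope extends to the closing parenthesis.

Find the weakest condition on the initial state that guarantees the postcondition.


Working backward. After the program, the postcondition ¬(d + u + 9 ≠ r) must hold; in canonical form it is ¬(d + u ≠ r - 9).
Before d := g: ¬(g + u ≠ r - 9)
Before r := g - 2*d + 8: ¬(2*d + u ≠ -1)
Before d := 3*d + u + 7: ¬(6*d + 3*u ≠ -15)
Before skip: ¬(6*d + 3*u ≠ -15)
Before havoc g: ¬(6*d + 3*u ≠ -15)
Answer: WP = ¬(6*d + 3*u ≠ -15)


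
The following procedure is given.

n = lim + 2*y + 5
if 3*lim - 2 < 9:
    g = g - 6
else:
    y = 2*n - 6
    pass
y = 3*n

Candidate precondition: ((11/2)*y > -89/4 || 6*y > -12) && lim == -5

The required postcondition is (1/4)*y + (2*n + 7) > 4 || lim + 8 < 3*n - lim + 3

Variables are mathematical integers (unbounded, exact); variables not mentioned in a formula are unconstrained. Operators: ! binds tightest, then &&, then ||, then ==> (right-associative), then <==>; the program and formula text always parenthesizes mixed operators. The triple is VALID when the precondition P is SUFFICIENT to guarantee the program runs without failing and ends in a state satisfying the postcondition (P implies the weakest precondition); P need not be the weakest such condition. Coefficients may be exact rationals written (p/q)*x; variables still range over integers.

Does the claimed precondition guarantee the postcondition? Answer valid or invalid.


Working backward. After the program, the postcondition (1/4)*y + (2*n + 7) > 4 || lim + 8 < 3*n - lim + 3 must hold; in canonical form it is 2*n + (1/4)*y > -3 || 2*lim < 3*n - 5.
Before y := 3*n: (11/4)*n > -3 || 2*lim < 3*n - 5
Then branch requires (11/4)*n > -3 || 2*lim < 3*n - 5; else branch requires (11/4)*n > -3 || 2*lim < 3*n - 5.
Before the if: (3*lim < 11 ==> ((11/4)*n > -3 || 2*lim < 3*n - 5)) && ((!(3*lim < 11)) ==> ((11/4)*n > -3 || 2*lim < 3*n - 5))
Before n := lim + 2*y + 5: (3*lim < 11 ==> ((11/4)*lim + (11/2)*y > -67/4 || lim + 6*y > -10)) && ((!(3*lim < 11)) ==> ((11/4)*lim + (11/2)*y > -67/4 || lim + 6*y > -10))
The weakest precondition is (3*lim < 11 ==> ((11/4)*lim + (11/2)*y > -67/4 || lim + 6*y > -10)) && ((!(3*lim < 11)) ==> ((11/4)*lim + (11/2)*y > -67/4 || lim + 6*y > -10)).
Check whether ((11/2)*y > -89/4 || 6*y > -12) && lim == -5 implies it.
Countermodel: at the initial state lim = -5, y = -1, the precondition holds but the weakest precondition fails.
Answer: invalid


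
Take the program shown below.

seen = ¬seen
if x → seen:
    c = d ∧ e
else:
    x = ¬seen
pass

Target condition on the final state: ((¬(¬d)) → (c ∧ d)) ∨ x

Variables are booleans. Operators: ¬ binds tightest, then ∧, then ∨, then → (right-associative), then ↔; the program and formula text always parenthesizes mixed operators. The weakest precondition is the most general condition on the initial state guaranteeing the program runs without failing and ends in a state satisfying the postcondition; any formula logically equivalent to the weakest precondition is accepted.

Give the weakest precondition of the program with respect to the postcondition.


Working backward. After the program, the postcondition ((¬(¬d)) → (c ∧ d)) ∨ x must hold; in canonical form it is (d → (c ∧ d)) ∨ x.
Before skip: (d → (c ∧ d)) ∨ x
Then branch requires (d → (d ∧ e)) ∨ x; else branch requires (d → (c ∧ d)) ∨ (¬seen).
Before the if: ((x → seen) → ((d → (d ∧ e)) ∨ x)) ∧ ((¬(x → seen)) → ((d → (c ∧ d)) ∨ (¬seen)))
Before seen := ¬seen: ((x → (¬seen)) → ((d → (d ∧ e)) ∨ x)) ∧ ((¬(x → (¬seen))) → ((d → (c ∧ d)) ∨ seen))
Answer: WP = ((x → (¬seen)) → ((d → (d ∧ e)) ∨ x)) ∧ ((¬(x → (¬seen))) → ((d → (c ∧ d)) ∨ seen))


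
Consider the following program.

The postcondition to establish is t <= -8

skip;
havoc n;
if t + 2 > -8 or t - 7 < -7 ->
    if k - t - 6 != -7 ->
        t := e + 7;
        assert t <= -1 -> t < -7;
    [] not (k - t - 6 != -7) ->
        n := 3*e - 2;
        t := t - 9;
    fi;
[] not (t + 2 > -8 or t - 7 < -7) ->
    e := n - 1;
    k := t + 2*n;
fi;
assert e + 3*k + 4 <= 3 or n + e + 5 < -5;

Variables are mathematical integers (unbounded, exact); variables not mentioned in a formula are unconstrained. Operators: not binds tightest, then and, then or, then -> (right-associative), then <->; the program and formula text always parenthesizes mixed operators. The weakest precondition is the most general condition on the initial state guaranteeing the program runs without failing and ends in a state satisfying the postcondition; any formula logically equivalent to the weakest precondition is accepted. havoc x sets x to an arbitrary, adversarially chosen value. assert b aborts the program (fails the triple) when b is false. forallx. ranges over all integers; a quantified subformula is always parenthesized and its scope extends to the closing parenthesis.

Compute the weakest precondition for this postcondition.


Working backward. After the program, t <= -8 must hold.
Before assert e + 3*k + 4 <= 3 or n + e + 5 < -5: (e + 3*k <= -1 or e + n < -10) and t <= -8
Then branch requires (k != t - 1 -> ((e <= -8 -> e < -14) and (e + 3*k <= -1 or e + n < -10) and e <= -15)) and ((not (k != t - 1)) -> ((e + 3*k <= -1 or 4*e < -8) and t <= 1)); else branch requires (7*n + 3*t <= 0 or 2*n < -9) and t <= -8.
Before the if: ((t > -10 or t < 0) -> ((k != t - 1 -> ((e <= -8 -> e < -14) and (e + 3*k <= -1 or e + n < -10) and e <= -15)) and ((not (k != t - 1)) -> ((e + 3*k <= -1 or 4*e < -8) and t <= 1)))) and ((not (t > -10 or t < 0)) -> ((7*n + 3*t <= 0 or 2*n < -9) and t <= -8))
Before havoc n: forall n_1. (((t > -10 or t < 0) -> ((k != t - 1 -> ((e <= -8 -> e < -14) and (e + 3*k <= -1 or e + n_1 < -10) and e <= -15)) and ((not (k != t - 1)) -> ((e + 3*k <= -1 or 4*e < -8) and t <= 1)))) and ((not (t > -10 or t < 0)) -> ((7*n_1 + 3*t <= 0 or 2*n_1 < -9) and t <= -8)))
Before skip: forall n_1. (((t > -10 or t < 0) -> ((k != t - 1 -> ((e <= -8 -> e < -14) and (e + 3*k <= -1 or e + n_1 < -10) and e <= -15)) and ((not (k != t - 1)) -> ((e + 3*k <= -1 or 4*e < -8) and t <= 1)))) and ((not (t > -10 or t < 0)) -> ((7*n_1 + 3*t <= 0 or 2*n_1 < -9) and t <= -8)))
Answer: WP = forall n_1. (((t > -10 or t < 0) -> ((k != t - 1 -> ((e <= -8 -> e < -14) and (e + 3*k <= -1 or e + n_1 < -10) and e <= -15)) and ((not (k != t - 1)) -> ((e + 3*k <= -1 or 4*e < -8) and t <= 1)))) and ((not (t > -10 or t < 0)) -> ((7*n_1 + 3*t <= 0 or 2*n_1 < -9) and t <= -8)))


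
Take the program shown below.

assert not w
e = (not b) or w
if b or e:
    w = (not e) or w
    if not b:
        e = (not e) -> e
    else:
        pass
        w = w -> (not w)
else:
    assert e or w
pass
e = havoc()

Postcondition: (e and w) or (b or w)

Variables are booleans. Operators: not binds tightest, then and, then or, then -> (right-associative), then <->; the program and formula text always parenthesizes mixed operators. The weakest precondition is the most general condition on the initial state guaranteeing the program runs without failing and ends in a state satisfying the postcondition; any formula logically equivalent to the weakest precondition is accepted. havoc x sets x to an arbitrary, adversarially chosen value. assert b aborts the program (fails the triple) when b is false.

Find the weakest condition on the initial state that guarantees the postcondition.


Working backward. After the program, the postcondition (e and w) or (b or w) must hold; in canonical form it is (e and w) or b or w.
Before havoc e: (w or b) and (b or w)
Before skip: (w or b) and (b or w)
Then branch requires ((not b) -> (((not e) or w or b) and (b or (not e) or w))) and (b -> (((((not e) or w) -> (not ((not e) or w))) or b) and (b or (((not e) or w) -> (not ((not e) or w)))))); else branch requires (e or w) and (w or b) and (b or w).
Before the if: ((b or e) -> (((not b) -> (((not e) or w or b) and (b or (not e) or w))) and (b -> (((((not e) or w) -> (not ((not e) or w))) or b) and (b or (((not e) or w) -> (not ((not e) or w)))))))) and ((not (b or e)) -> ((e or w) and (w or b) and (b or w)))
Before e := (not b) or w: ((not b) -> (((not ((not b) or w)) or w or b) and (b or (not ((not b) or w)) or w))) and (b -> (((((not ((not b) or w)) or w) -> (not ((not ((not b) or w)) or w))) or b) and (b or (((not ((not b) or w)) or w) -> (not ((not ((not b) or w)) or w))))))
Before assert not w: (not w) and ((not b) -> (((not ((not b) or w)) or w or b) and (b or (not ((not b) or w)) or w))) and (b -> (((((not ((not b) or w)) or w) -> (not ((not ((not b) or w)) or w))) or b) and (b or (((not ((not b) or w)) or w) -> (not ((not ((not b) or w)) or w))))))
Answer: WP = (not w) and ((not b) -> (((not ((not b) or w)) or w or b) and (b or (not ((not b) or w)) or w))) and (b -> (((((not ((not b) or w)) or w) -> (not ((not ((not b) or w)) or w))) or b) and (b or (((not ((not b) or w)) or w) -> (not ((not ((not b) or w)) or w))))))


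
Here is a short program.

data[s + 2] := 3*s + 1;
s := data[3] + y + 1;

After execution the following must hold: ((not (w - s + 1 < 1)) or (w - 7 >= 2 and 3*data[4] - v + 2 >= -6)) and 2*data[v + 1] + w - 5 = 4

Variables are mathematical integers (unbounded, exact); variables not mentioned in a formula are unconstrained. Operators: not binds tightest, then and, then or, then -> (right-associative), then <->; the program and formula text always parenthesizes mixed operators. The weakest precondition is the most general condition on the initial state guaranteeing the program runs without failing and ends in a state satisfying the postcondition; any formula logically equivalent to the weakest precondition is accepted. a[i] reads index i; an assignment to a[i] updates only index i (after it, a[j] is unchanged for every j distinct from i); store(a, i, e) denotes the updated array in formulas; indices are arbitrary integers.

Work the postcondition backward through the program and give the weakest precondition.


Working backward. After the program, the postcondition ((not (w - s + 1 < 1)) or (w - 7 >= 2 and 3*data[4] - v + 2 >= -6)) and 2*data[v + 1] + w - 5 = 4 must hold; in canonical form it is ((not (w < s)) or (w >= 9 and 3*data[4] >= v - 8)) and 2*data[v + 1] + w = 9.
Before s := data[3] + y + 1: ((not (w < data[3] + y + 1)) or (w >= 9 and 3*data[4] >= v - 8)) and 2*data[v + 1] + w = 9
Before data[s + 2] := 3*s + 1: ((not (w < store(data, s + 2, 3*s + 1)[3] + y + 1)) or (w >= 9 and 3*store(data, s + 2, 3*s + 1)[4] >= v - 8)) and 2*store(data, s + 2, 3*s + 1)[v + 1] + w = 9
Answer: WP = ((not (w < store(data, s + 2, 3*s + 1)[3] + y + 1)) or (w >= 9 and 3*store(data, s + 2, 3*s + 1)[4] >= v - 8)) and 2*store(data, s + 2, 3*s + 1)[v + 1] + w = 9
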